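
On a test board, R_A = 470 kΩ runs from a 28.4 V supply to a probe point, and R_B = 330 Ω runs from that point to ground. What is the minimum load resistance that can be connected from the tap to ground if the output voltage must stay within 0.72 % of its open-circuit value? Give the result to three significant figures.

Output resistance R_th = R_A‖R_B = (470000 × 330)/470300 = 329.8 Ω.
The fractional drop is R_th/(R_th + R_L); requiring this ≤ 0.00720 gives R_L ≥ R_th(1/0.00720 − 1) = 329.8 × 137.9 = 45.5 kΩ.

R_L(min) ≈ 45.5 kΩ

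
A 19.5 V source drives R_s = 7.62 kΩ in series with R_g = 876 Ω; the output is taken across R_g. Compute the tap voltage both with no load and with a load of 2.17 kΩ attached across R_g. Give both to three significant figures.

Open-circuit: V = 19.5 × 876/(7620 + 876) = 2.01 V.
With the load, R_g becomes R_g‖R_L = 624.1 Ω, so V = 19.5 × 624.1/8244 = 1.48 V.

Unloaded: 2.01 V; loaded: 1.48 V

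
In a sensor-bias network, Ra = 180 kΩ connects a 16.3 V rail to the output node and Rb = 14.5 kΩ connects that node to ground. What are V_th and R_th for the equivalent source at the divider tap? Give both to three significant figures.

V_th is the open-circuit tap voltage: 16.3 × 14.5/(180 + 14.5) = 1.22 V.
With the supply zeroed, Ra and Rb appear in parallel from the tap: R_th = Ra‖Rb = (180 × 14.5)/194.5 = 13.4 kΩ.

V_th = 1.22 V, R_th = 13.4 kΩ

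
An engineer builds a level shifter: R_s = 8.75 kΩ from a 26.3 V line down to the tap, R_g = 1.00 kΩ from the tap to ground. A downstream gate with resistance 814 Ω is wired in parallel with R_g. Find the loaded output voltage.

The load sits in parallel with R_g: R_g‖R_L = (1000 × 814) / (1000 + 814) = 448.7 Ω.
V_out = 26.3 × 448.7 / (8750 + 448.7) = 26.3 × 448.7/9199 = 1.28 V.
(Unloaded it would have been 2.70 V.)

V_out ≈ 1.28 V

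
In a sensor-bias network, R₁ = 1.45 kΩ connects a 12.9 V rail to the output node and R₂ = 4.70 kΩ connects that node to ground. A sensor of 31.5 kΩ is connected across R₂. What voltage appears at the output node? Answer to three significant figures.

V_out ≈ 9.52 V

The load sits in parallel with R₂: R₂‖R_L = (4.70 × 31.5) / (4.70 + 31.5) = 4.090 kΩ.
V_out = 12.9 × 4.090 / (1.45 + 4.090) = 12.9 × 4.090/5.540 = 9.52 V.
(Unloaded it would have been 9.86 V.)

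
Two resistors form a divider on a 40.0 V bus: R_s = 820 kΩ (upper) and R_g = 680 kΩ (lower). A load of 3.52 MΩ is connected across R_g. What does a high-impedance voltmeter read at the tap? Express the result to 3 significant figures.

V_out ≈ 16.4 V

The load sits in parallel with R_g: R_g‖R_L = (680 × 3520) / (680 + 3520) = 569.9 kΩ.
V_out = 40.0 × 569.9 / (820 + 569.9) = 40.0 × 569.9/1390 = 16.4 V.
(Unloaded it would have been 18.1 V.)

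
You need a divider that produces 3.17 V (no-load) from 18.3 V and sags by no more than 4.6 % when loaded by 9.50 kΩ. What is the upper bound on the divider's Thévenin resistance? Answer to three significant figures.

Loading drop = R_th/(R_th + R_L) ≤ 0.0460, so R_th ≤ R_L · ε/(1−ε) = 9.50 kΩ × 0.0460/0.9540 = 458 Ω.
(Any R1, R2 with R2/(R1+R2) = 0.173 and R1‖R2 ≤ 458 Ω will meet the spec.)

R_th ≤ 458 Ω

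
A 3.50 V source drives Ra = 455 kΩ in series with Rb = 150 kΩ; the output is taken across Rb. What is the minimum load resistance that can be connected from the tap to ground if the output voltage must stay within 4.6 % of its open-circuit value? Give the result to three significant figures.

R_L(min) ≈ 2.34 MΩ

Output resistance R_th = Ra‖Rb = (455 × 150)/605.0 = 112.8 kΩ.
The fractional drop is R_th/(R_th + R_L); requiring this ≤ 0.0460 gives R_L ≥ R_th(1/0.0460 − 1) = 112.8 × 20.74 = 2.34 MΩ.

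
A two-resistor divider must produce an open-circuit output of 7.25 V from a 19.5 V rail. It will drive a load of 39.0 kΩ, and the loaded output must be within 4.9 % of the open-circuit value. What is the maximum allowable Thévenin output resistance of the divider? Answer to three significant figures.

R_th ≤ 2.01 kΩ

Loading drop = R_th/(R_th + R_L) ≤ 0.0490, so R_th ≤ R_L · ε/(1−ε) = 39.0 kΩ × 0.0490/0.9510 = 2.01 kΩ.
(Any R1, R2 with R2/(R1+R2) = 0.372 and R1‖R2 ≤ 2.01 kΩ will meet the spec.)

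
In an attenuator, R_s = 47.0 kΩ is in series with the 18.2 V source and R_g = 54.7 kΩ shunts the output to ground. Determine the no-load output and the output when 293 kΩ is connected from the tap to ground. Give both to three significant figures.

Unloaded: 9.79 V; loaded: 9.01 V

Open-circuit: V = 18.2 × 54.7/(47.0 + 54.7) = 9.79 V.
With the load, R_g becomes R_g‖R_L = 46.09 kΩ, so V = 18.2 × 46.09/93.09 = 9.01 V.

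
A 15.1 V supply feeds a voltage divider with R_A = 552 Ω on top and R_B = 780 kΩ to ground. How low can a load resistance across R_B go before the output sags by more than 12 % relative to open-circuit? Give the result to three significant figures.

Output resistance R_th = R_A‖R_B = (552 × 780000)/780600 = 551.6 Ω.
The fractional drop is R_th/(R_th + R_L); requiring this ≤ 0.120 gives R_L ≥ R_th(1/0.120 − 1) = 551.6 × 7.333 = 4.05 kΩ.

R_L(min) ≈ 4.05 kΩ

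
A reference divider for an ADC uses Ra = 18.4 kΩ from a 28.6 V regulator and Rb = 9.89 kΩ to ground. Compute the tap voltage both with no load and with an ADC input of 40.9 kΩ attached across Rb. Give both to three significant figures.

Unloaded: 10.0 V; loaded: 8.64 V

Open-circuit: V = 28.6 × 9.89/(18.4 + 9.89) = 10.0 V.
With the load, Rb becomes Rb‖R_L = 7.964 kΩ, so V = 28.6 × 7.964/26.36 = 8.64 V.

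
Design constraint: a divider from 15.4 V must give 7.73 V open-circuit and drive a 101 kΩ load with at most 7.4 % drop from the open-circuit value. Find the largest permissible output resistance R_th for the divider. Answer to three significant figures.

Loading drop = R_th/(R_th + R_L) ≤ 0.0740, so R_th ≤ R_L · ε/(1−ε) = 101 kΩ × 0.0740/0.9260 = 8.07 kΩ.
(Any R1, R2 with R2/(R1+R2) = 0.502 and R1‖R2 ≤ 8.07 kΩ will meet the spec.)

R_th ≤ 8.07 kΩ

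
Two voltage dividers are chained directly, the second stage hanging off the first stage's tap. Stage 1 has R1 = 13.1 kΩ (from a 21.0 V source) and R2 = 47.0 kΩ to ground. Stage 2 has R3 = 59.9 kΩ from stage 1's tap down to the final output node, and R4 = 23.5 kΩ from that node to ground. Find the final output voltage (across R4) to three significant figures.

V_out ≈ 4.12 V

Stage 2 presents R3+R4 = 83.40 kΩ as a load on stage 1's tap.
Stage 1's lower leg becomes R2‖(R3+R4) = 30.06 kΩ, so V_mid = 21.0 × 30.06/43.16 = 14.63 V.
Stage 2 is itself unloaded: V_out = V_mid × R4/(R3+R4) = 14.63 × 23.5/83.40 = 4.12 V.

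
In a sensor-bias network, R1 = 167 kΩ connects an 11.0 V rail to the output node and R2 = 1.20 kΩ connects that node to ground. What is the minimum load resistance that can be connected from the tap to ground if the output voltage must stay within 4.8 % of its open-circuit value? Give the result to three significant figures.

Output resistance R_th = R1‖R2 = (167 × 1.20)/168.2 = 1.191 kΩ.
The fractional drop is R_th/(R_th + R_L); requiring this ≤ 0.0480 gives R_L ≥ R_th(1/0.0480 − 1) = 1.191 × 19.83 = 23.6 kΩ.

R_L(min) ≈ 23.6 kΩ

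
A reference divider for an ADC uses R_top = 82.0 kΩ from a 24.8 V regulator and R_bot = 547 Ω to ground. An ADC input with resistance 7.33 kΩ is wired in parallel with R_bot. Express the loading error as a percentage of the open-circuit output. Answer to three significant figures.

The divider's output (Thévenin) resistance is R_top‖R_bot = 543.4 Ω.
Fractional drop under load = R_th/(R_th + R_L) = 543.4 / (543.4 + 7330) = 0.06901.
So the output falls by 6.90 %.

6.90 %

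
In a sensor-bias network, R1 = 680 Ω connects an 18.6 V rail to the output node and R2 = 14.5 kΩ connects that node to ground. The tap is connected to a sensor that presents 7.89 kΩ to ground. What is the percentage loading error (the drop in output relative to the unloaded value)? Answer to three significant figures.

7.61 %

The divider's output (Thévenin) resistance is R1‖R2 = 649.5 Ω.
Fractional drop under load = R_th/(R_th + R_L) = 649.5 / (649.5 + 7890) = 0.07606.
So the output falls by 7.61 %.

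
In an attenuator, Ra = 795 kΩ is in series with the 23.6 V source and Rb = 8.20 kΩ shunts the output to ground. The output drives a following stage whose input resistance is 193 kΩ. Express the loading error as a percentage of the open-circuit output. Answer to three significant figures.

4.04 %

The divider's output (Thévenin) resistance is Ra‖Rb = 8.116 kΩ.
Fractional drop under load = R_th/(R_th + R_L) = 8.116 / (8.116 + 193) = 0.04036.
So the output falls by 4.04 %.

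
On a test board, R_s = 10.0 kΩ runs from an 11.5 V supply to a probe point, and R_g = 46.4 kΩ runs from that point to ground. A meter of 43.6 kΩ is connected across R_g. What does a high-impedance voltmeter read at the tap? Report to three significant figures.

V_out ≈ 7.96 V

The load sits in parallel with R_g: R_g‖R_L = (46.4 × 43.6) / (46.4 + 43.6) = 22.48 kΩ.
V_out = 11.5 × 22.48 / (10.0 + 22.48) = 11.5 × 22.48/32.48 = 7.96 V.
(Unloaded it would have been 9.46 V.)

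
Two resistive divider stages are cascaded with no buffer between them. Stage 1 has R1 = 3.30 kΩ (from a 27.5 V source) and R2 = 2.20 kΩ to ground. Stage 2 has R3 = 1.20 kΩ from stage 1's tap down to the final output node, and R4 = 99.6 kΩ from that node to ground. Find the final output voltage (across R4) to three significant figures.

V_out ≈ 10.7 V

Stage 2 presents R3+R4 = 100.8 kΩ as a load on stage 1's tap.
Stage 1's lower leg becomes R2‖(R3+R4) = 2.153 kΩ, so V_mid = 27.5 × 2.153/5.453 = 10.86 V.
Stage 2 is itself unloaded: V_out = V_mid × R4/(R3+R4) = 10.86 × 99.6/100.8 = 10.7 V.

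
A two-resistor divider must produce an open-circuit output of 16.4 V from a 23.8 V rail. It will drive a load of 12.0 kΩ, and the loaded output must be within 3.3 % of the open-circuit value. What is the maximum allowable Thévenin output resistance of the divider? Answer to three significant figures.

Loading drop = R_th/(R_th + R_L) ≤ 0.0330, so R_th ≤ R_L · ε/(1−ε) = 12.0 kΩ × 0.0330/0.9670 = 410 Ω.
(Any R1, R2 with R2/(R1+R2) = 0.689 and R1‖R2 ≤ 410 Ω will meet the spec.)

R_th ≤ 410 Ω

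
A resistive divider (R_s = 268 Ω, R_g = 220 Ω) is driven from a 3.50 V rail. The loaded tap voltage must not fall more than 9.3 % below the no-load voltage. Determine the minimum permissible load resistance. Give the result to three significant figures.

R_L(min) ≈ 1.18 kΩ

Output resistance R_th = R_s‖R_g = (268 × 220)/488.0 = 120.8 Ω.
The fractional drop is R_th/(R_th + R_L); requiring this ≤ 0.0930 gives R_L ≥ R_th(1/0.0930 − 1) = 120.8 × 9.753 = 1.18 kΩ.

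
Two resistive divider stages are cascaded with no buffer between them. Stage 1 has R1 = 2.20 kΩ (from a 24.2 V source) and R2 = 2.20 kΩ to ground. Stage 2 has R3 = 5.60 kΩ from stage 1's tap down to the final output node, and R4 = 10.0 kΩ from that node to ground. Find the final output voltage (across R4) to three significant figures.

V_out ≈ 7.25 V

Stage 2 presents R3+R4 = 15.60 kΩ as a load on stage 1's tap.
Stage 1's lower leg becomes R2‖(R3+R4) = 1.928 kΩ, so V_mid = 24.2 × 1.928/4.128 = 11.30 V.
Stage 2 is itself unloaded: V_out = V_mid × R4/(R3+R4) = 11.30 × 10.0/15.60 = 7.25 V.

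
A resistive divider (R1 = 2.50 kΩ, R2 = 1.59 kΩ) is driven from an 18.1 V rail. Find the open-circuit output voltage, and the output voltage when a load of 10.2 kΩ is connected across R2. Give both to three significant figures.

Unloaded: 7.04 V; loaded: 6.42 V

Open-circuit: V = 18.1 × 1.59/(2.50 + 1.59) = 7.04 V.
With the load, R2 becomes R2‖R_L = 1.376 kΩ, so V = 18.1 × 1.376/3.876 = 6.42 V.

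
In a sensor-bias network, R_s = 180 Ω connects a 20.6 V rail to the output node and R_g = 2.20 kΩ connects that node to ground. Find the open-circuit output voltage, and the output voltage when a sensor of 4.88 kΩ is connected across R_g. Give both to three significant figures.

Open-circuit: V = 20.6 × 2200/(180 + 2200) = 19.0 V.
With the load, R_g becomes R_g‖R_L = 1516 Ω, so V = 20.6 × 1516/1696 = 18.4 V.

Unloaded: 19.0 V; loaded: 18.4 V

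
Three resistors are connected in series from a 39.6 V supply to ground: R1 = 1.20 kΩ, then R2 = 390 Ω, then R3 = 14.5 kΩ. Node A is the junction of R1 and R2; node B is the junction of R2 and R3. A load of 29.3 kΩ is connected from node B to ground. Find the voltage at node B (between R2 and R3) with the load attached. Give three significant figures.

At node B, R3 is in parallel with the load: R3‖R_L = 9700 Ω.
Below node A the resistance is R2 + (R3‖R_L) = 10090 Ω, so V_A = 39.6 × 10090/11290 = 35.39 V.
Then V_B = V_A × (R3‖R_L)/(R2 + R3‖R_L) = 35.39 × 9700/10090 = 34.0 V.

V ≈ 34.0 V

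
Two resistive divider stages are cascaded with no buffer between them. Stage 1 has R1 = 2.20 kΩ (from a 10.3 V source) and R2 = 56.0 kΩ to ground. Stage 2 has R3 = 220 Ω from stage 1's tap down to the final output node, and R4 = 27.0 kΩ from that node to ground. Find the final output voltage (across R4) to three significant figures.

V_out ≈ 9.12 V

Stage 2 presents R3+R4 = 27220 Ω as a load on stage 1's tap.
Stage 1's lower leg becomes R2‖(R3+R4) = 18320 Ω, so V_mid = 10.3 × 18320/20520 = 9.196 V.
Stage 2 is itself unloaded: V_out = V_mid × R4/(R3+R4) = 9.196 × 27000/27220 = 9.12 V.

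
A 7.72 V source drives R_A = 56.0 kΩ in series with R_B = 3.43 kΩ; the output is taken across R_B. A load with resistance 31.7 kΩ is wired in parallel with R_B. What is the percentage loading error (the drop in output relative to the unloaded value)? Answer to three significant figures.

Unloaded V = 7.72 × 3.43/59.43 = 0.44556 V.
Loaded: R_B‖R_L = 3.095 kΩ, giving V = 7.72 × 3.095/59.10 = 0.40433 V.
Drop = (0.44556 − 0.40433) / 0.44556 = 9.25 %.

9.25 %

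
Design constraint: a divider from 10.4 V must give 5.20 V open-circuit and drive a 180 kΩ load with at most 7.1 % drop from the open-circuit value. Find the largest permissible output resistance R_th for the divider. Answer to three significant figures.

R_th ≤ 13.8 kΩ

Loading drop = R_th/(R_th + R_L) ≤ 0.0710, so R_th ≤ R_L · ε/(1−ε) = 180 kΩ × 0.0710/0.9290 = 13.8 kΩ.
(Any R1, R2 with R2/(R1+R2) = 0.500 and R1‖R2 ≤ 13.8 kΩ will meet the spec.)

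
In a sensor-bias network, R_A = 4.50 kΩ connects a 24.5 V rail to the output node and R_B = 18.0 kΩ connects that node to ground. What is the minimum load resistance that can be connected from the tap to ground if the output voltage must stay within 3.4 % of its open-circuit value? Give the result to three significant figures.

Output resistance R_th = R_A‖R_B = (4.50 × 18.0)/22.50 = 3.600 kΩ.
The fractional drop is R_th/(R_th + R_L); requiring this ≤ 0.0340 gives R_L ≥ R_th(1/0.0340 − 1) = 3.600 × 28.41 = 102 kΩ.

R_L(min) ≈ 102 kΩ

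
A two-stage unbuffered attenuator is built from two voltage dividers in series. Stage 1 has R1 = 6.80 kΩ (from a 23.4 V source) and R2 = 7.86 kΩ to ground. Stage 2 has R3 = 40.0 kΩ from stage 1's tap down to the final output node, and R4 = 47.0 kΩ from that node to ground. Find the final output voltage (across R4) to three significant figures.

V_out ≈ 6.51 V

Stage 2 presents R3+R4 = 87.00 kΩ as a load on stage 1's tap.
Stage 1's lower leg becomes R2‖(R3+R4) = 7.209 kΩ, so V_mid = 23.4 × 7.209/14.01 = 12.04 V.
Stage 2 is itself unloaded: V_out = V_mid × R4/(R3+R4) = 12.04 × 47.0/87.00 = 6.51 V.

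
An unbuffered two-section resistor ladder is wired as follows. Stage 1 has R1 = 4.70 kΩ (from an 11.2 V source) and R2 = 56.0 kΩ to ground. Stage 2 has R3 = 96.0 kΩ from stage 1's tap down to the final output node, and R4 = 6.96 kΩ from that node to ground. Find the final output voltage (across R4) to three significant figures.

Stage 2 presents R3+R4 = 103.0 kΩ as a load on stage 1's tap.
Stage 1's lower leg becomes R2‖(R3+R4) = 36.27 kΩ, so V_mid = 11.2 × 36.27/40.97 = 9.915 V.
Stage 2 is itself unloaded: V_out = V_mid × R4/(R3+R4) = 9.915 × 6.96/103.0 = 0.670 V.

V_out ≈ 0.670 V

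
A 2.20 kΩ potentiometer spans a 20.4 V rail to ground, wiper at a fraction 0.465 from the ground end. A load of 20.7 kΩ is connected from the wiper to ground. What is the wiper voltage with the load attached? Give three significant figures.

The wiper splits the pot into (1−α)R = 1.177 kΩ above and αR = 1.023 kΩ below.
Lower section ‖ load = 0.9748 kΩ.
V_wiper = 20.4 × 0.9748/(1.177 + 0.9748) = 9.24 V.

V ≈ 9.24 V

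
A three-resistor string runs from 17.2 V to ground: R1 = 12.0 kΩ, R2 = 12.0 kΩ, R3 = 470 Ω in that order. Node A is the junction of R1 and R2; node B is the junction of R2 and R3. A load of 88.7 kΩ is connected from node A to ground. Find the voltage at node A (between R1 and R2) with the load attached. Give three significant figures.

Below node A the series string R2+R3 = 12470 Ω sits in parallel with the 88700 Ω load: 10930 Ω.
V_A = 17.2 × 10930/(12000 + 10930) = 8.20 V.

V ≈ 8.20 V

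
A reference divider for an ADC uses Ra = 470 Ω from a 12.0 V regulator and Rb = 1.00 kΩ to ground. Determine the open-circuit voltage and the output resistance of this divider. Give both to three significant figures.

V_th is the open-circuit tap voltage: 12.0 × 1000/(470 + 1000) = 8.16 V.
With the supply zeroed, Ra and Rb appear in parallel from the tap: R_th = Ra‖Rb = (470 × 1000)/1470 = 320 Ω.

V_th = 8.16 V, R_th = 320 Ω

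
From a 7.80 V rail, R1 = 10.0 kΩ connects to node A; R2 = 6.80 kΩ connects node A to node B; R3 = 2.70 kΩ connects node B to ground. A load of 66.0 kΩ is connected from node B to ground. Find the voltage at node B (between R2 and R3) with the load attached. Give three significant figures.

At node B, R3 is in parallel with the load: R3‖R_L = 2.594 kΩ.
Below node A the resistance is R2 + (R3‖R_L) = 9.394 kΩ, so V_A = 7.80 × 9.394/19.39 = 3.778 V.
Then V_B = V_A × (R3‖R_L)/(R2 + R3‖R_L) = 3.778 × 2.594/9.394 = 1.04 V.

V ≈ 1.04 V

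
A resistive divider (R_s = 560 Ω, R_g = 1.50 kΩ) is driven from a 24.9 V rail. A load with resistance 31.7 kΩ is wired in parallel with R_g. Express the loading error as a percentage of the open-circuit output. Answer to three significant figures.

1.27 %

The divider's output (Thévenin) resistance is R_s‖R_g = 407.8 Ω.
Fractional drop under load = R_th/(R_th + R_L) = 407.8 / (407.8 + 31700) = 0.01270.
So the output falls by 1.27 %.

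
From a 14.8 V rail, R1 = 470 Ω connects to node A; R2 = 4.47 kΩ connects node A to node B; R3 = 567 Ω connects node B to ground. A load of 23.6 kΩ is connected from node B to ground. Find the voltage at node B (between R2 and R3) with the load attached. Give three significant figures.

V ≈ 1.49 V

At node B, R3 is in parallel with the load: R3‖R_L = 553.7 Ω.
Below node A the resistance is R2 + (R3‖R_L) = 5024 Ω, so V_A = 14.8 × 5024/5494 = 13.53 V.
Then V_B = V_A × (R3‖R_L)/(R2 + R3‖R_L) = 13.53 × 553.7/5024 = 1.49 V.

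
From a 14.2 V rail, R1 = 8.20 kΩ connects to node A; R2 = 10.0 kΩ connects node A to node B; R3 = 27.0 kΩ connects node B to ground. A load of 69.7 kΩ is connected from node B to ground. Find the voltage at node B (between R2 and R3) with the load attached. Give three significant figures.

V ≈ 7.34 V

At node B, R3 is in parallel with the load: R3‖R_L = 19.46 kΩ.
Below node A the resistance is R2 + (R3‖R_L) = 29.46 kΩ, so V_A = 14.2 × 29.46/37.66 = 11.11 V.
Then V_B = V_A × (R3‖R_L)/(R2 + R3‖R_L) = 11.11 × 19.46/29.46 = 7.34 V.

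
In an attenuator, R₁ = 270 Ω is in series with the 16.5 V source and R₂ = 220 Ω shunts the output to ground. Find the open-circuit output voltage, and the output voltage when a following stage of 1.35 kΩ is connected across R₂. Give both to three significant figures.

Open-circuit: V = 16.5 × 220/(270 + 220) = 7.41 V.
With the load, R₂ becomes R₂‖R_L = 189.2 Ω, so V = 16.5 × 189.2/459.2 = 6.80 V.

Unloaded: 7.41 V; loaded: 6.80 V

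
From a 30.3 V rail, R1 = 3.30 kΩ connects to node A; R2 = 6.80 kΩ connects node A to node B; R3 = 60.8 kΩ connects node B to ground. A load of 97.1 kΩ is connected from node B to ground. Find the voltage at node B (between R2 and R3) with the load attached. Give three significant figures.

At node B, R3 is in parallel with the load: R3‖R_L = 37.39 kΩ.
Below node A the resistance is R2 + (R3‖R_L) = 44.19 kΩ, so V_A = 30.3 × 44.19/47.49 = 28.19 V.
Then V_B = V_A × (R3‖R_L)/(R2 + R3‖R_L) = 28.19 × 37.39/44.19 = 23.9 V.

V ≈ 23.9 V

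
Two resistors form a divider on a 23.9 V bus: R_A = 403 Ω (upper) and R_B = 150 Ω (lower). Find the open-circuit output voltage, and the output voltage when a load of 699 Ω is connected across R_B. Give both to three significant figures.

Unloaded: 6.48 V; loaded: 5.61 V

Open-circuit: V = 23.9 × 150/(403 + 150) = 6.48 V.
With the load, R_B becomes R_B‖R_L = 123.5 Ω, so V = 23.9 × 123.5/526.5 = 5.61 V.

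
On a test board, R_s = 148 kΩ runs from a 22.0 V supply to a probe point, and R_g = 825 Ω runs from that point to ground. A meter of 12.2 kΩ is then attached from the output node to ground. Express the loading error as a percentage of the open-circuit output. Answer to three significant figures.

The divider's output (Thévenin) resistance is R_s‖R_g = 820.4 Ω.
Fractional drop under load = R_th/(R_th + R_L) = 820.4 / (820.4 + 12200) = 0.06301.
So the output falls by 6.30 %.

6.30 %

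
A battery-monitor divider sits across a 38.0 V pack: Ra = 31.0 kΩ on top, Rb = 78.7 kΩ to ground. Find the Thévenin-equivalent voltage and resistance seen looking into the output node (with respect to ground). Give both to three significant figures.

V_th = 27.3 V, R_th = 22.2 kΩ

V_th is the open-circuit tap voltage: 38.0 × 78.7/(31.0 + 78.7) = 27.3 V.
With the supply zeroed, Ra and Rb appear in parallel from the tap: R_th = Ra‖Rb = (31.0 × 78.7)/109.7 = 22.2 kΩ.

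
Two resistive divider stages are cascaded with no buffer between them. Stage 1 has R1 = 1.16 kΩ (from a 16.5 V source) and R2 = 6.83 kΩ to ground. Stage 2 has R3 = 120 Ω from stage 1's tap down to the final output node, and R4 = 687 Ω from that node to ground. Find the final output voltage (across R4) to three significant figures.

Stage 2 presents R3+R4 = 807.0 Ω as a load on stage 1's tap.
Stage 1's lower leg becomes R2‖(R3+R4) = 721.7 Ω, so V_mid = 16.5 × 721.7/1882 = 6.328 V.
Stage 2 is itself unloaded: V_out = V_mid × R4/(R3+R4) = 6.328 × 687/807.0 = 5.39 V.

V_out ≈ 5.39 V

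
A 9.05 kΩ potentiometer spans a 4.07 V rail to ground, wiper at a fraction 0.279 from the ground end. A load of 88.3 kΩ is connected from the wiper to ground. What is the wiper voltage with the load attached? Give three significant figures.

V ≈ 1.11 V

The wiper splits the pot into (1−α)R = 6.525 kΩ above and αR = 2.525 kΩ below.
Lower section ‖ load = 2.455 kΩ.
V_wiper = 4.07 × 2.455/(6.525 + 2.455) = 1.11 V.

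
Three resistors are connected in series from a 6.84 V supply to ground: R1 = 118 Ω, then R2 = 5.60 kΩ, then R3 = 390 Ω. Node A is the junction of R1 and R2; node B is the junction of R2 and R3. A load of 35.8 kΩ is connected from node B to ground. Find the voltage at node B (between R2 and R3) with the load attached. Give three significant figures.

At node B, R3 is in parallel with the load: R3‖R_L = 385.8 Ω.
Below node A the resistance is R2 + (R3‖R_L) = 5986 Ω, so V_A = 6.84 × 5986/6104 = 6.708 V.
Then V_B = V_A × (R3‖R_L)/(R2 + R3‖R_L) = 6.708 × 385.8/5986 = 0.432 V.

V ≈ 0.432 V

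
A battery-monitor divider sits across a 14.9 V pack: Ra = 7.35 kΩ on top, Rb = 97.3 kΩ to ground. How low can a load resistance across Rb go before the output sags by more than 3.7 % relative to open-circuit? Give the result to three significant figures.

R_L(min) ≈ 178 kΩ

Output resistance R_th = Ra‖Rb = (7.35 × 97.3)/104.7 = 6.834 kΩ.
The fractional drop is R_th/(R_th + R_L); requiring this ≤ 0.0370 gives R_L ≥ R_th(1/0.0370 − 1) = 6.834 × 26.03 = 178 kΩ.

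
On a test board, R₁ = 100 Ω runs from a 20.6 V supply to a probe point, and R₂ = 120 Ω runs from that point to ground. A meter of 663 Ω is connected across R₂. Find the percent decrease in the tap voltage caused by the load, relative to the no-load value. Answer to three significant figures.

7.60 %

The divider's output (Thévenin) resistance is R₁‖R₂ = 54.55 Ω.
Fractional drop under load = R_th/(R_th + R_L) = 54.55 / (54.55 + 663) = 0.07602.
So the output falls by 7.60 %.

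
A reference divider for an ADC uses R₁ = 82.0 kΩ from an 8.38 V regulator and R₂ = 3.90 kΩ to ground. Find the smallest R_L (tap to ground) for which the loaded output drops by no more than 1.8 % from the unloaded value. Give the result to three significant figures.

Output resistance R_th = R₁‖R₂ = (82.0 × 3.90)/85.90 = 3.723 kΩ.
The fractional drop is R_th/(R_th + R_L); requiring this ≤ 0.0180 gives R_L ≥ R_th(1/0.0180 − 1) = 3.723 × 54.56 = 203 kΩ.

R_L(min) ≈ 203 kΩ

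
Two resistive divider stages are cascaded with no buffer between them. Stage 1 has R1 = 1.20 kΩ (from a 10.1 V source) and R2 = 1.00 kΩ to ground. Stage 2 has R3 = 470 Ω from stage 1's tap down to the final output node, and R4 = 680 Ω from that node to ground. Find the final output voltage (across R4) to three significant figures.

Stage 2 presents R3+R4 = 1150 Ω as a load on stage 1's tap.
Stage 1's lower leg becomes R2‖(R3+R4) = 534.9 Ω, so V_mid = 10.1 × 534.9/1735 = 3.114 V.
Stage 2 is itself unloaded: V_out = V_mid × R4/(R3+R4) = 3.114 × 680/1150 = 1.84 V.

V_out ≈ 1.84 V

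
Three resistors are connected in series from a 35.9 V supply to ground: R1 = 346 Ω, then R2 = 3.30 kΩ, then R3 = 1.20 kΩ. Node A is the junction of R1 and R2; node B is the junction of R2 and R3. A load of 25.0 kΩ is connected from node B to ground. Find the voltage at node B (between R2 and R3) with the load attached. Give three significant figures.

V ≈ 8.58 V

At node B, R3 is in parallel with the load: R3‖R_L = 1145 Ω.
Below node A the resistance is R2 + (R3‖R_L) = 4445 Ω, so V_A = 35.9 × 4445/4791 = 33.31 V.
Then V_B = V_A × (R3‖R_L)/(R2 + R3‖R_L) = 33.31 × 1145/4445 = 8.58 V.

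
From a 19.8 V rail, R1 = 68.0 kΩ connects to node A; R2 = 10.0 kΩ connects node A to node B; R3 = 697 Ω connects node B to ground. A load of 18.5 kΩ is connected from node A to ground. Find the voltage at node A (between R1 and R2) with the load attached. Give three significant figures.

Below node A the series string R2+R3 = 10700 Ω sits in parallel with the 18500 Ω load: 6778 Ω.
V_A = 19.8 × 6778/(68000 + 6778) = 1.79 V.

V ≈ 1.79 V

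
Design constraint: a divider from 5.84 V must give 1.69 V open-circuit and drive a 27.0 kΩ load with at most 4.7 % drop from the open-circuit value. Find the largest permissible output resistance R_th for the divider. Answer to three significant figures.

Loading drop = R_th/(R_th + R_L) ≤ 0.0470, so R_th ≤ R_L · ε/(1−ε) = 27.0 kΩ × 0.0470/0.9530 = 1.33 kΩ.

R_th ≤ 1.33 kΩ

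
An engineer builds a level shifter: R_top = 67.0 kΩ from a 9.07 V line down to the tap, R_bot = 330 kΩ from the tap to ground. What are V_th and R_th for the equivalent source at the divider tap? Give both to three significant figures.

V_th = 7.54 V, R_th = 55.7 kΩ

V_th is the open-circuit tap voltage: 9.07 × 330/(67.0 + 330) = 7.54 V.
With the supply zeroed, R_top and R_bot appear in parallel from the tap: R_th = R_top‖R_bot = (67.0 × 330)/397.0 = 55.7 kΩ.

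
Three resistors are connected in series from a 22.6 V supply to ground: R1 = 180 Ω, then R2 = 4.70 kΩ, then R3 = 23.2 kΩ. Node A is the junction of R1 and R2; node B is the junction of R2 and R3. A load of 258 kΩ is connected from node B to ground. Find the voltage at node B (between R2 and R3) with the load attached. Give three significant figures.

V ≈ 18.4 V

At node B, R3 is in parallel with the load: R3‖R_L = 21290 Ω.
Below node A the resistance is R2 + (R3‖R_L) = 25990 Ω, so V_A = 22.6 × 25990/26170 = 22.44 V.
Then V_B = V_A × (R3‖R_L)/(R2 + R3‖R_L) = 22.44 × 21290/25990 = 18.4 V.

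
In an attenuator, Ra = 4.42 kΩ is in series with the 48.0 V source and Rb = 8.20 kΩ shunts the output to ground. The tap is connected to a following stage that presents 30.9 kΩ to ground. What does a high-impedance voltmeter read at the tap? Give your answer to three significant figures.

V_out ≈ 28.5 V

The load sits in parallel with Rb: Rb‖R_L = (8.20 × 30.9) / (8.20 + 30.9) = 6.480 kΩ.
V_out = 48.0 × 6.480 / (4.42 + 6.480) = 48.0 × 6.480/10.90 = 28.5 V.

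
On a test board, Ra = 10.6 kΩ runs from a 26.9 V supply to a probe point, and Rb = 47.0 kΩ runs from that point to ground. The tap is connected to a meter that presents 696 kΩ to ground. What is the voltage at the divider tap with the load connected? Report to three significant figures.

The load sits in parallel with Rb: Rb‖R_L = (47.0 × 696) / (47.0 + 696) = 44.03 kΩ.
V_out = 26.9 × 44.03 / (10.6 + 44.03) = 26.9 × 44.03/54.63 = 21.7 V.
(Unloaded it would have been 21.9 V.)

V_out ≈ 21.7 V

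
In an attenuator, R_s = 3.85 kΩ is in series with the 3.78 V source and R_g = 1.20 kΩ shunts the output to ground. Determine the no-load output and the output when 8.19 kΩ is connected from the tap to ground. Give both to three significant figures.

Open-circuit: V = 3.78 × 1.20/(3.85 + 1.20) = 0.898 V.
With the load, R_g becomes R_g‖R_L = 1.047 kΩ, so V = 3.78 × 1.047/4.897 = 0.808 V.

Unloaded: 0.898 V; loaded: 0.808 V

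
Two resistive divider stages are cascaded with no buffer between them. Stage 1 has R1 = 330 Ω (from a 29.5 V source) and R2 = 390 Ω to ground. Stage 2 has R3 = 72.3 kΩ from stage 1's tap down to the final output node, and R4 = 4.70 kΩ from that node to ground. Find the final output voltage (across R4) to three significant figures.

Stage 2 presents R3+R4 = 77000 Ω as a load on stage 1's tap.
Stage 1's lower leg becomes R2‖(R3+R4) = 388.0 Ω, so V_mid = 29.5 × 388.0/718.0 = 15.94 V.
Stage 2 is itself unloaded: V_out = V_mid × R4/(R3+R4) = 15.94 × 4700/77000 = 0.973 V.

V_out ≈ 0.973 V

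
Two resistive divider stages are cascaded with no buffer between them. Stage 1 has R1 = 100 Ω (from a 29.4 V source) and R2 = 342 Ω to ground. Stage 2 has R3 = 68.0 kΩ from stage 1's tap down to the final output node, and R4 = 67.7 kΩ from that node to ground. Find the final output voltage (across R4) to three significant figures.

V_out ≈ 11.3 V

Stage 2 presents R3+R4 = 135700 Ω as a load on stage 1's tap.
Stage 1's lower leg becomes R2‖(R3+R4) = 341.1 Ω, so V_mid = 29.4 × 341.1/441.1 = 22.74 V.
Stage 2 is itself unloaded: V_out = V_mid × R4/(R3+R4) = 22.74 × 67700/135700 = 11.3 V.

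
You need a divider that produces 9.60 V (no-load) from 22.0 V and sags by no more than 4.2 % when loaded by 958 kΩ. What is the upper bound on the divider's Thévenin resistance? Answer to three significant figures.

R_th ≤ 42.0 kΩ

Loading drop = R_th/(R_th + R_L) ≤ 0.0420, so R_th ≤ R_L · ε/(1−ε) = 958 kΩ × 0.0420/0.9580 = 42.0 kΩ.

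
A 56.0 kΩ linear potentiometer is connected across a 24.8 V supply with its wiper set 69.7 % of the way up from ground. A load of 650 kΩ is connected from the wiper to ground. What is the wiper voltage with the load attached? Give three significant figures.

The wiper splits the pot into (1−α)R = 16.97 kΩ above and αR = 39.03 kΩ below.
Lower section ‖ load = 36.82 kΩ.
V_wiper = 24.8 × 36.82/(16.97 + 36.82) = 17.0 V.

V ≈ 17.0 V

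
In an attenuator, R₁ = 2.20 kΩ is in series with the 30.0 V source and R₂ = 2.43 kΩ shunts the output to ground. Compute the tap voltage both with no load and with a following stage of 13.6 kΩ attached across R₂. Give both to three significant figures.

Unloaded: 15.7 V; loaded: 14.5 V

Open-circuit: V = 30.0 × 2.43/(2.20 + 2.43) = 15.7 V.
With the load, R₂ becomes R₂‖R_L = 2.062 kΩ, so V = 30.0 × 2.062/4.262 = 14.5 V.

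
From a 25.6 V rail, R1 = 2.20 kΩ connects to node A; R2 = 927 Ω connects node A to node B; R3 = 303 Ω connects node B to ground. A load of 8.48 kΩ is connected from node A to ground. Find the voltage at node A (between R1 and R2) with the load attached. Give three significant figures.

Below node A the series string R2+R3 = 1230 Ω sits in parallel with the 8480 Ω load: 1074 Ω.
V_A = 25.6 × 1074/(2200 + 1074) = 8.40 V.

V ≈ 8.40 V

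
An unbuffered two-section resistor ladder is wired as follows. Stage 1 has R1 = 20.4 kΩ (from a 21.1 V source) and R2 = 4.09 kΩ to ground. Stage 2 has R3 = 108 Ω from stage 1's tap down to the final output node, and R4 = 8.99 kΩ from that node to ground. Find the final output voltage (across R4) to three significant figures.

V_out ≈ 2.53 V

Stage 2 presents R3+R4 = 9098 Ω as a load on stage 1's tap.
Stage 1's lower leg becomes R2‖(R3+R4) = 2822 Ω, so V_mid = 21.1 × 2822/23220 = 2.564 V.
Stage 2 is itself unloaded: V_out = V_mid × R4/(R3+R4) = 2.564 × 8990/9098 = 2.53 V.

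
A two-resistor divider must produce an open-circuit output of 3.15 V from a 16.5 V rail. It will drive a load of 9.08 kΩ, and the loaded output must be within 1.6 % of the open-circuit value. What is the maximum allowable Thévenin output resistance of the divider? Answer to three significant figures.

R_th ≤ 148 Ω

Loading drop = R_th/(R_th + R_L) ≤ 0.0160, so R_th ≤ R_L · ε/(1−ε) = 9.08 kΩ × 0.0160/0.9840 = 148 Ω.
(Any R1, R2 with R2/(R1+R2) = 0.191 and R1‖R2 ≤ 148 Ω will meet the spec.)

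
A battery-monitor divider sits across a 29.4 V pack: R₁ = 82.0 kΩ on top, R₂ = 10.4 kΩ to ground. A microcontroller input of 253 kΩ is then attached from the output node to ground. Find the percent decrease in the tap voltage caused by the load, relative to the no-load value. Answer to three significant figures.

3.52 %

The divider's output (Thévenin) resistance is R₁‖R₂ = 9.229 kΩ.
Fractional drop under load = R_th/(R_th + R_L) = 9.229 / (9.229 + 253) = 0.03520.
So the output falls by 3.52 %.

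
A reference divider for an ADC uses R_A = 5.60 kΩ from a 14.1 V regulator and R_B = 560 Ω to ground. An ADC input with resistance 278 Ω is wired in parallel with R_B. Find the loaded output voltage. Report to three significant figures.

V_out ≈ 0.453 V

The load sits in parallel with R_B: R_B‖R_L = (560 × 278) / (560 + 278) = 185.8 Ω.
V_out = 14.1 × 185.8 / (5600 + 185.8) = 14.1 × 185.8/5786 = 0.453 V.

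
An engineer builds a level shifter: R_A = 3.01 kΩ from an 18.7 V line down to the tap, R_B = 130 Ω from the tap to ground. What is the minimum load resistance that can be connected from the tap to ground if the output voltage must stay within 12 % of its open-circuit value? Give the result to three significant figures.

R_L(min) ≈ 914 Ω

Output resistance R_th = R_A‖R_B = (3010 × 130)/3140 = 124.6 Ω.
The fractional drop is R_th/(R_th + R_L); requiring this ≤ 0.120 gives R_L ≥ R_th(1/0.120 − 1) = 124.6 × 7.333 = 914 Ω.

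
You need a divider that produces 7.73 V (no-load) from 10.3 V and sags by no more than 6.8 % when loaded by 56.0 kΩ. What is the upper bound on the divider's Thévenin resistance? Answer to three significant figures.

Loading drop = R_th/(R_th + R_L) ≤ 0.0680, so R_th ≤ R_L · ε/(1−ε) = 56.0 kΩ × 0.0680/0.9320 = 4.09 kΩ.

R_th ≤ 4.09 kΩ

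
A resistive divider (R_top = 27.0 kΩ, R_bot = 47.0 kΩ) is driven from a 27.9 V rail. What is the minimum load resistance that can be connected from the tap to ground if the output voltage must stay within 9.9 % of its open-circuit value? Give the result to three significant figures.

Output resistance R_th = R_top‖R_bot = (27.0 × 47.0)/74.00 = 17.15 kΩ.
The fractional drop is R_th/(R_th + R_L); requiring this ≤ 0.0990 gives R_L ≥ R_th(1/0.0990 − 1) = 17.15 × 9.101 = 156 kΩ.

R_L(min) ≈ 156 kΩ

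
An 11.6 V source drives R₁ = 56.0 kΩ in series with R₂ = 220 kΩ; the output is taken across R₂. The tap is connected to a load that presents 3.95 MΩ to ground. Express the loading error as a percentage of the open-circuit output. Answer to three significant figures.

1.12 %

The divider's output (Thévenin) resistance is R₁‖R₂ = 44.64 kΩ.
Fractional drop under load = R_th/(R_th + R_L) = 44.64 / (44.64 + 3950) = 0.01117.
So the output falls by 1.12 %.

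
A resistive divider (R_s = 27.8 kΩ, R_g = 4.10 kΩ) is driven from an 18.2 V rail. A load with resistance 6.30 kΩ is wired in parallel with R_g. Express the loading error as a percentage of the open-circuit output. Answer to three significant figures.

36.2 %

Unloaded V = 18.2 × 4.10/31.90 = 2.339 V.
Loaded: R_g‖R_L = 2.484 kΩ, giving V = 18.2 × 2.484/30.28 = 1.493 V.
Drop = (2.339 − 1.493) / 2.339 = 36.2 %.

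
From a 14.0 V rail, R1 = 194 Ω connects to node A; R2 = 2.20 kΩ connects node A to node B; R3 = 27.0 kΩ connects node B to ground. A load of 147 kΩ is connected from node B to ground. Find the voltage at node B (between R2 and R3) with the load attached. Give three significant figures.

V ≈ 12.7 V

At node B, R3 is in parallel with the load: R3‖R_L = 22810 Ω.
Below node A the resistance is R2 + (R3‖R_L) = 25010 Ω, so V_A = 14.0 × 25010/25200 = 13.89 V.
Then V_B = V_A × (R3‖R_L)/(R2 + R3‖R_L) = 13.89 × 22810/25010 = 12.7 V.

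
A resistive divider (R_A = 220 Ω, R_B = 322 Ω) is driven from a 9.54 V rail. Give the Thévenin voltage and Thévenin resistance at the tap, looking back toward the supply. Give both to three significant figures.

V_th is the open-circuit tap voltage: 9.54 × 322/(220 + 322) = 5.67 V.
With the supply zeroed, R_A and R_B appear in parallel from the tap: R_th = R_A‖R_B = (220 × 322)/542.0 = 131 Ω.

V_th = 5.67 V, R_th = 131 Ω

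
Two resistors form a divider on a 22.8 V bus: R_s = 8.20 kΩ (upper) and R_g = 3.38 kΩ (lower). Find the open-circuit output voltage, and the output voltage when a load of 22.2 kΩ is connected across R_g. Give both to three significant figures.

Open-circuit: V = 22.8 × 3.38/(8.20 + 3.38) = 6.65 V.
With the load, R_g becomes R_g‖R_L = 2.933 kΩ, so V = 22.8 × 2.933/11.13 = 6.01 V.

Unloaded: 6.65 V; loaded: 6.01 V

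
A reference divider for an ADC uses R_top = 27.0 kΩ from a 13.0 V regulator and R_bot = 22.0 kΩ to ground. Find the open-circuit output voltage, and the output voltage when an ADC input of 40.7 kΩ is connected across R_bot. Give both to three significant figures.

Unloaded: 5.84 V; loaded: 4.50 V

Open-circuit: V = 13.0 × 22.0/(27.0 + 22.0) = 5.84 V.
With the load, R_bot becomes R_bot‖R_L = 14.28 kΩ, so V = 13.0 × 14.28/41.28 = 4.50 V.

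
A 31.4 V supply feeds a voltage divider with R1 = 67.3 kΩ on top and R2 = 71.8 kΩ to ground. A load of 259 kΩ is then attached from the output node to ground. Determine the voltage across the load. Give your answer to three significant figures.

The load sits in parallel with R2: R2‖R_L = (71.8 × 259) / (71.8 + 259) = 56.22 kΩ.
V_out = 31.4 × 56.22 / (67.3 + 56.22) = 31.4 × 56.22/123.5 = 14.3 V.

V_out ≈ 14.3 V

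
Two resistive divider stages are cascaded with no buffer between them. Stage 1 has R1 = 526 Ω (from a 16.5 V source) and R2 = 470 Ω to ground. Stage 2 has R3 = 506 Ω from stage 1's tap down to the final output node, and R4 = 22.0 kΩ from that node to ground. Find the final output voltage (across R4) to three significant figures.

Stage 2 presents R3+R4 = 22510 Ω as a load on stage 1's tap.
Stage 1's lower leg becomes R2‖(R3+R4) = 460.4 Ω, so V_mid = 16.5 × 460.4/986.4 = 7.701 V.
Stage 2 is itself unloaded: V_out = V_mid × R4/(R3+R4) = 7.701 × 22000/22510 = 7.53 V.

V_out ≈ 7.53 V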